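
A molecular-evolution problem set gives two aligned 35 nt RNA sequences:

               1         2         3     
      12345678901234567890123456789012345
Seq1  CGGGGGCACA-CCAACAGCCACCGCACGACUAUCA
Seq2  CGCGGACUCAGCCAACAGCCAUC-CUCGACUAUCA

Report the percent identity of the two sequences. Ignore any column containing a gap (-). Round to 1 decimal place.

Excluding the 2 gap columns leaves 33 comparable sites.
Differing sites — 3:G/C; 6:G/A; 8:A/U; 22:C/U; 26:A/U.
28 of the 33 comparable sites match, so the percent identity is 28/33 × 100 = 84.8%.

84.8%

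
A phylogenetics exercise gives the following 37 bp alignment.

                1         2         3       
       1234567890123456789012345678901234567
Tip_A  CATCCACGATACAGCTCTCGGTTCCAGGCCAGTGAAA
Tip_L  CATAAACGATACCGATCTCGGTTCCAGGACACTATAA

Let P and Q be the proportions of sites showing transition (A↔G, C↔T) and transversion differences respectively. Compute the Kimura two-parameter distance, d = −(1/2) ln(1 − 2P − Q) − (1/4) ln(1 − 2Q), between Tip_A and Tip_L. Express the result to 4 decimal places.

Mismatches occur at site 4 (C→A, transversion), site 5 (C→A, transversion), site 13 (A→C, transversion), site 15 (C→A, transversion), site 29 (C→A, transversion), site 32 (G→C, transversion), site 34 (G→A, transition), site 35 (A→T, transversion).
Of the 8 differences, 1 transition and 7 transversions over 37 sites: P = 1/37 = 0.027027, Q = 7/37 = 0.189189.
d = −0.5·ln(0.756757) − 0.25·ln(0.621622) = −0.5·(-0.278713) − 0.25·(-0.475423) = 0.2582.

0.2582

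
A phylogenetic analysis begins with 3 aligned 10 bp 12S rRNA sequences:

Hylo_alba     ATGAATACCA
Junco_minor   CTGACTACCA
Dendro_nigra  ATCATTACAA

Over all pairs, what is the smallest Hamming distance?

2

Pairwise Hamming distances:
  Hylo_alba vs Junco_minor: 2
  Hylo_alba vs Dendro_nigra: 3
  Junco_minor vs Dendro_nigra: 4
The smallest is 2, between Hylo_alba and Junco_minor.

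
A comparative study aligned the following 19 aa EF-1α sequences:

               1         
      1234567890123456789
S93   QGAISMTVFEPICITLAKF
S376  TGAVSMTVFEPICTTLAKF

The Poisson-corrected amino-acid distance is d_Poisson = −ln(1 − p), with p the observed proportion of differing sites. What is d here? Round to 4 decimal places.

Mismatches occur at site 1 (Q/T), site 4 (I/V), site 14 (I/T).
p = 3/19 = 0.157895.
d = −ln(1 − 0.157895) = −ln(0.842105) = 0.1719.

0.1719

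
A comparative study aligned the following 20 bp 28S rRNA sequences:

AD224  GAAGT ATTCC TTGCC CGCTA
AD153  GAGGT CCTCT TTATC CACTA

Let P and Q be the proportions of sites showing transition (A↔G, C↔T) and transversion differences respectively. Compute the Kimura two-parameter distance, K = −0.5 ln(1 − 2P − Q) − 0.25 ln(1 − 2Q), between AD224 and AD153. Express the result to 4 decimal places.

Differing sites — 3:A/G (Ti); 6:A/C (Tv); 7:T/C (Ti); 10:C/T (Ti); 13:G/A (Ti); 14:C/T (Ti); 17:G/A (Ti).
Of the 7 differences, 6 transitions and 1 transversion over 20 sites: P = 6/20 = 0.300000, Q = 1/20 = 0.050000.
d = −0.5·ln(0.350000) − 0.25·ln(0.900000) = −0.5·(-1.049822) − 0.25·(-0.105361) = 0.5513.

0.5513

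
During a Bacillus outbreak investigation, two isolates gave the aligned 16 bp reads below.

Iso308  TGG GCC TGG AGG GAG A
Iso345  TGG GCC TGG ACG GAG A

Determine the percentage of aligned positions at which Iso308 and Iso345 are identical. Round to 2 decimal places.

A single mismatch occurs at site 11 (G/C).
15 of the 16 sites match, so the percent identity is 15/16 × 100 = 93.75%.

93.75%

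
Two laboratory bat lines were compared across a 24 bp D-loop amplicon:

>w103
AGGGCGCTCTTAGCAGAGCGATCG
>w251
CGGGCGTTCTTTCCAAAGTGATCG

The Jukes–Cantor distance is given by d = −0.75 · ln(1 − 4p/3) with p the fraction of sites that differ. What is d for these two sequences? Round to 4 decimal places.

0.3041

Differing sites — 1:A/C; 7:C/T; 12:A/T; 13:G/C; 16:G/A; 19:C/T.
p = 6/24 = 0.250000.
d = −0.75 · ln(1 − (4/3)·0.250000) = −0.75 · ln(0.666667) = −0.75 · (-0.405465) = 0.3041.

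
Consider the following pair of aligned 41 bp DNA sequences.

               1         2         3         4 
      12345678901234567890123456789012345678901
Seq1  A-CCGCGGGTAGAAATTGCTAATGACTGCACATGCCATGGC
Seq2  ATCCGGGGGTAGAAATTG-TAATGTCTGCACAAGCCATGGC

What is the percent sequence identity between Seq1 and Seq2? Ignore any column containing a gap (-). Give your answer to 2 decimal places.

92.31%

Excluding the 2 gap columns leaves 39 comparable sites.
Differing sites — 6:C/G; 25:A/T; 33:T/A.
36 of the 39 comparable sites match, so the percent identity is 36/39 × 100 = 92.31%.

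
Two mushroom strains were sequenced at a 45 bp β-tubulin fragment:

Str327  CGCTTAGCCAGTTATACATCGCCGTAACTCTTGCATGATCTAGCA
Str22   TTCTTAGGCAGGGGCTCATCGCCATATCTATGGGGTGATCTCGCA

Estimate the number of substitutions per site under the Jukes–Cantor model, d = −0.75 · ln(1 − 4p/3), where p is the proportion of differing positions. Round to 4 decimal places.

Differing sites — 1:C/T; 2:G/T; 8:C/G; 12:T/G; 13:T/G; 14:A/G; 15:T/C; 16:A/T; 24:G/A; 27:A/T; 30:C/A; 32:T/G; 34:C/G; 35:A/G; 42:A/C.
p = 15/45 = 0.333333.
d = −0.75 · ln(1 − (4/3)·0.333333) = −0.75 · ln(0.555556) = −0.75 · (-0.587786) = 0.4408.

0.4408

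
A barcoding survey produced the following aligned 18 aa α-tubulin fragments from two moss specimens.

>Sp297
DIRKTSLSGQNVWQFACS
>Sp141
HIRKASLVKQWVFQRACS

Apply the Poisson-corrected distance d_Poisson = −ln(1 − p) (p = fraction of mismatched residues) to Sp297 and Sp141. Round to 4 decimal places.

Mismatches occur at site 1 (D/H), site 5 (T/A), site 8 (S/V), site 9 (G/K), site 11 (N/W), site 13 (W/F), site 15 (F/R).
p = 7/18 = 0.388889.
d = −ln(1 − 0.388889) = −ln(0.611111) = 0.4925.

0.4925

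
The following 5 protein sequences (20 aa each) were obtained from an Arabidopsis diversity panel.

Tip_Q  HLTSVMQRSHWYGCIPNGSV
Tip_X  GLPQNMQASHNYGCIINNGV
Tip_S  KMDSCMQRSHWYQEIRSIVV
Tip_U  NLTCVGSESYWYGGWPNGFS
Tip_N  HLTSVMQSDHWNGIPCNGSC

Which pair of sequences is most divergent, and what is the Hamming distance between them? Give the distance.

17

Pairwise Hamming distances:
  Tip_Q vs Tip_X: 9
  Tip_Q vs Tip_S: 10
  Tip_Q vs Tip_U: 10
  Tip_Q vs Tip_N: 7
  Tip_X vs Tip_S: 13
  Tip_X vs Tip_U: 15
  Tip_X vs Tip_N: 14
  Tip_S vs Tip_U: 17
  Tip_S vs Tip_N: 15
  Tip_U vs Tip_N: 13
The largest is 17, between Tip_S and Tip_U.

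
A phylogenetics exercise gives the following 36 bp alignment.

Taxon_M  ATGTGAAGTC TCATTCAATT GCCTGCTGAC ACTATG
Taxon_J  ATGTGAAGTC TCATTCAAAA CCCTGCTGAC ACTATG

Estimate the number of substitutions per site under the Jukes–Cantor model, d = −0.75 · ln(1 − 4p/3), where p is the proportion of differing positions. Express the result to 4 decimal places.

Differing sites — 19:T/A; 20:T/A; 21:G/C.
p = 3/36 = 0.083333.
d = −0.75 · ln(1 − (4/3)·0.083333) = −0.75 · ln(0.888889) = −0.75 · (-0.117783) = 0.0883.

0.0883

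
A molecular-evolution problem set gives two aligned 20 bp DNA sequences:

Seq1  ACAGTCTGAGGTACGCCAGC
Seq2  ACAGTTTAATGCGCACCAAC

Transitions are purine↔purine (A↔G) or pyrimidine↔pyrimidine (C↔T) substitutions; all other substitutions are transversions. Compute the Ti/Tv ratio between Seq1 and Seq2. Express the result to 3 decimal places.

6.000

The sequences differ at positions 6 (C/T, transition), 8 (G/A, transition), 10 (G/T, transversion), 12 (T/C, transition), 13 (A/G, transition), 15 (G/A, transition), 19 (G/A, transition).
Of the 7 differences, 6 transitions and 1 transversion, so Ti/Tv = 6/1 = 6.000.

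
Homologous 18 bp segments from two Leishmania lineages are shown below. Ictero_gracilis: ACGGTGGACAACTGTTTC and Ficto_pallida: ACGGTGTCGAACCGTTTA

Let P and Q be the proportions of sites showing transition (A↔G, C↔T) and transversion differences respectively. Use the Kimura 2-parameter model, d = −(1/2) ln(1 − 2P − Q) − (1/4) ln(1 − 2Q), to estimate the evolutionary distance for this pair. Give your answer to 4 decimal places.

0.3497

Differing sites — 7:G/T (Tv); 8:A/C (Tv); 9:C/G (Tv); 13:T/C (Ti); 18:C/A (Tv).
Of the 5 differences, 1 transition and 4 transversions over 18 sites: P = 1/18 = 0.055556, Q = 4/18 = 0.222222.
d = −0.5·ln(0.666666) − 0.25·ln(0.555556) = −0.5·(-0.405466) − 0.25·(-0.587786) = 0.3497.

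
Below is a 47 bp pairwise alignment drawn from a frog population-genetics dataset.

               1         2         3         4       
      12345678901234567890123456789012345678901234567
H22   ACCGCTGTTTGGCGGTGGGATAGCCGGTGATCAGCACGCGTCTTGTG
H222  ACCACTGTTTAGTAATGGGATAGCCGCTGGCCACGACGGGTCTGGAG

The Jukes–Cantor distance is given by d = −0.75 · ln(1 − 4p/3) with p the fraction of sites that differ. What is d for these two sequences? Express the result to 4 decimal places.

The sequences differ at positions 4 (G/A), 11 (G/A), 13 (C/T), 14 (G/A), 15 (G/A), 27 (G/C), 30 (A/G), 31 (T/C), 34 (G/C), 35 (C/G), 39 (C/G), 44 (T/G), 46 (T/A).
p = 13/47 = 0.276596.
d = −0.75 · ln(1 − (4/3)·0.276596) = −0.75 · ln(0.631205) = −0.75 · (-0.460125) = 0.3451.

0.3451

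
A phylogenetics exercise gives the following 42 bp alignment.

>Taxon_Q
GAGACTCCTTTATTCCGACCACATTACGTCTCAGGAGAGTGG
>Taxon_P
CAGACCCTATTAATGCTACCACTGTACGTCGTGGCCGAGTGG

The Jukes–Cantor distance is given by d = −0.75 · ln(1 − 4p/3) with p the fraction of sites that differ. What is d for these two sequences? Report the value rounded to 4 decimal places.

Differing sites — 1:G/C; 6:T/C; 8:C/T; 9:T/A; 13:T/A; 15:C/G; 17:G/T; 23:A/T; 24:T/G; 31:T/G; 32:C/T; 33:A/G; 35:G/C; 36:A/C.
p = 14/42 = 0.333333.
d = −0.75 · ln(1 − (4/3)·0.333333) = −0.75 · ln(0.555556) = −0.75 · (-0.587786) = 0.4408.

0.4408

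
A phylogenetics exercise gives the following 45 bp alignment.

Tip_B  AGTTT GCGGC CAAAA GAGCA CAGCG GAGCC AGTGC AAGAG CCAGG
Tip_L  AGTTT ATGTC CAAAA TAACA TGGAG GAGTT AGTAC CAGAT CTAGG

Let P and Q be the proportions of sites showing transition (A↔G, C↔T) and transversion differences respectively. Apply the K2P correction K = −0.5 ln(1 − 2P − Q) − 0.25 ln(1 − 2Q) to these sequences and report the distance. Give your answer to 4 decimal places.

Mismatches occur at site 6 (G→A, transition), site 7 (C→T, transition), site 9 (G→T, transversion), site 16 (G→T, transversion), site 18 (G→A, transition), site 21 (C→T, transition), site 22 (A→G, transition), site 24 (C→A, transversion), site 29 (C→T, transition), site 30 (C→T, transition), site 34 (G→A, transition), site 36 (A→C, transversion), site 40 (G→T, transversion), site 42 (C→T, transition).
Of the 14 differences, 9 transitions and 5 transversions over 45 sites: P = 9/45 = 0.200000, Q = 5/45 = 0.111111.
d = −0.5·ln(0.488889) − 0.25·ln(0.777778) = −0.5·(-0.715620) − 0.25·(-0.251314) = 0.4206.

0.4206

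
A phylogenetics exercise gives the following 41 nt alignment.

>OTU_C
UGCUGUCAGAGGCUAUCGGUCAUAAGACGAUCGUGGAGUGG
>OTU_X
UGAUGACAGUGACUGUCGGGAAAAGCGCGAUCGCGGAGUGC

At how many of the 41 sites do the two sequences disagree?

13

Differing sites — 3:C/A; 6:U/A; 10:A/U; 12:G/A; 15:A/G; 20:U/G; 21:C/A; 23:U/A; 25:A/G; 26:G/C; 27:A/G; 34:U/C; 41:G/C.
That gives 13 mismatches out of 41 aligned sites, so the Hamming distance is 13.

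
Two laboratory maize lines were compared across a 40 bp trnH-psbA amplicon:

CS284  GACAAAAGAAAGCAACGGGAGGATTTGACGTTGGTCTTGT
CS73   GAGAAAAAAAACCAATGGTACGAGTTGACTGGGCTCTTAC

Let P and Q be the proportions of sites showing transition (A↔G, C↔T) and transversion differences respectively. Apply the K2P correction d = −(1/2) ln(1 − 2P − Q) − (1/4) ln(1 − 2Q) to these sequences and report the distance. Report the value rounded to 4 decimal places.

Differing sites — 3:C/G (Tv); 8:G/A (Ti); 12:G/C (Tv); 16:C/T (Ti); 19:G/T (Tv); 21:G/C (Tv); 24:T/G (Tv); 30:G/T (Tv); 31:T/G (Tv); 32:T/G (Tv); 34:G/C (Tv); 39:G/A (Ti); 40:T/C (Ti).
Of the 13 differences, 4 transitions and 9 transversions over 40 sites: P = 4/40 = 0.100000, Q = 9/40 = 0.225000.
d = −0.5·ln(0.575000) − 0.25·ln(0.550000) = −0.5·(-0.553385) − 0.25·(-0.597837) = 0.4262.

0.4262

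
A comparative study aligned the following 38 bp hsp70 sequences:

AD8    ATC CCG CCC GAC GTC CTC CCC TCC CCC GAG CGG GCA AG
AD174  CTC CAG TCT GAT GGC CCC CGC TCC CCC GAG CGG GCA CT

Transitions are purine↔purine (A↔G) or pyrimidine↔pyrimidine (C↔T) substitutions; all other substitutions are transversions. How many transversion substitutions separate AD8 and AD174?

6

Differing sites — 1:A/C (Tv); 5:C/A (Tv); 7:C/T (Ti); 9:C/T (Ti); 12:C/T (Ti); 14:T/G (Tv); 17:T/C (Ti); 20:C/G (Tv); 37:A/C (Tv); 38:G/T (Tv).
Of the 10 differences, 4 transitions and 6 transversions, so the answer is 6.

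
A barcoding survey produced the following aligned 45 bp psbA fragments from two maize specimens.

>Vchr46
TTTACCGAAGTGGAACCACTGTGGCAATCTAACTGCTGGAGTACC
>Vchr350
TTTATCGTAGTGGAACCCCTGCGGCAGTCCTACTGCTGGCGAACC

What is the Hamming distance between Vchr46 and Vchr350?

Differing sites — 5:C/T; 8:A/T; 18:A/C; 22:T/C; 27:A/G; 30:T/C; 31:A/T; 40:A/C; 42:T/A.
That gives 9 mismatches out of 45 aligned sites, so the Hamming distance is 9.

9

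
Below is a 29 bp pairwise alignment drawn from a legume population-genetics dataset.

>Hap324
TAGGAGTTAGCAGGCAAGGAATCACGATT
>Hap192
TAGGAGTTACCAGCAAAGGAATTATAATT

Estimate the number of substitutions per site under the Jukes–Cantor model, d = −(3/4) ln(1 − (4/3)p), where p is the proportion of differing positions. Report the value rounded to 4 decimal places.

Mismatches occur at site 10 (G/C), site 14 (G/C), site 15 (C/A), site 23 (C/T), site 25 (C/T), site 26 (G/A).
p = 6/29 = 0.206897.
d = −0.75 · ln(1 − (4/3)·0.206897) = −0.75 · ln(0.724137) = −0.75 · (-0.322775) = 0.2421.

0.2421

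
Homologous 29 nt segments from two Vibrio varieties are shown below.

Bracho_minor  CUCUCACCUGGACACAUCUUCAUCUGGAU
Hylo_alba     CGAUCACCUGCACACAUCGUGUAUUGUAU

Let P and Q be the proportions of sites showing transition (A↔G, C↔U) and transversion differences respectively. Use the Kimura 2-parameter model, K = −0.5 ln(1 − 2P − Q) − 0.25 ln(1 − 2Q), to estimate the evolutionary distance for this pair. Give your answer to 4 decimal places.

The sequences differ at positions 2 (U/G, transversion), 3 (C/A, transversion), 11 (G/C, transversion), 19 (U/G, transversion), 21 (C/G, transversion), 22 (A/U, transversion), 23 (U/A, transversion), 24 (C/U, transition), 27 (G/U, transversion).
Of the 9 differences, 1 transition and 8 transversions over 29 sites: P = 1/29 = 0.034483, Q = 8/29 = 0.275862.
d = −0.5·ln(0.655172) − 0.25·ln(0.448276) = −0.5·(-0.422857) − 0.25·(-0.802346) = 0.4120.

0.4120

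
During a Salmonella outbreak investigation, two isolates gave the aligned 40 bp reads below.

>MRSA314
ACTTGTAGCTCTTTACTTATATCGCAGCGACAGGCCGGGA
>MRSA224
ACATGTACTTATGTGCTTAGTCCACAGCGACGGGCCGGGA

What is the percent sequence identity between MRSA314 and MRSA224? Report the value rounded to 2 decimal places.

72.50%

The sequences differ at positions 3 (T/A), 8 (G/C), 9 (C/T), 11 (C/A), 13 (T/G), 15 (A/G), 20 (T/G), 21 (A/T), 22 (T/C), 24 (G/A), 32 (A/G).
29 of the 40 sites match, so the percent identity is 29/40 × 100 = 72.50%.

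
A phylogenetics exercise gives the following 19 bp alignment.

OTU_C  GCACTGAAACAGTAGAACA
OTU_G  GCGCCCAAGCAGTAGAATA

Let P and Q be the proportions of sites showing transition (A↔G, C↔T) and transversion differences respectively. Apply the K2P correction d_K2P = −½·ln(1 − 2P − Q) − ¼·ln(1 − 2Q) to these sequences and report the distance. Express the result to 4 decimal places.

0.3487

The sequences differ at positions 3 (A/G, transition), 5 (T/C, transition), 6 (G/C, transversion), 9 (A/G, transition), 18 (C/T, transition).
Of the 5 differences, 4 transitions and 1 transversion over 19 sites: P = 4/19 = 0.210526, Q = 1/19 = 0.052632.
d = −0.5·ln(0.526316) − 0.25·ln(0.894736) = −0.5·(-0.641853) − 0.25·(-0.111227) = 0.3487.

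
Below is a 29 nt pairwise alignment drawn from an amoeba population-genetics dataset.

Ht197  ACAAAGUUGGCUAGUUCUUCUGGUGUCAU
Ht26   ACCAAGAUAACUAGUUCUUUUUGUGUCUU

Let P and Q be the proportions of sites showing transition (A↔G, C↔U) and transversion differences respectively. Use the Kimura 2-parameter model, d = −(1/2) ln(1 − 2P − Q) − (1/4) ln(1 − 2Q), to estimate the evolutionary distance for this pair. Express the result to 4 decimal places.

0.2921

Differing sites — 3:A/C (Tv); 7:U/A (Tv); 9:G/A (Ti); 10:G/A (Ti); 20:C/U (Ti); 22:G/U (Tv); 28:A/U (Tv).
Of the 7 differences, 3 transitions and 4 transversions over 29 sites: P = 3/29 = 0.103448, Q = 4/29 = 0.137931.
d = −0.5·ln(0.655173) − 0.25·ln(0.724138) = −0.5·(-0.422856) − 0.25·(-0.322773) = 0.2921.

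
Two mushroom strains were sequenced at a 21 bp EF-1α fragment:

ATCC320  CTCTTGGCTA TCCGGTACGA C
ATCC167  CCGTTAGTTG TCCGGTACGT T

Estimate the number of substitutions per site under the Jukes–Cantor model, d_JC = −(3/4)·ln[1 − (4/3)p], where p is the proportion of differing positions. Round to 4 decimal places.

The sequences differ at positions 2 (T/C), 3 (C/G), 6 (G/A), 8 (C/T), 10 (A/G), 20 (A/T), 21 (C/T).
p = 7/21 = 0.333333.
d = −0.75 · ln(1 − (4/3)·0.333333) = −0.75 · ln(0.555556) = −0.75 · (-0.587786) = 0.4408.

0.4408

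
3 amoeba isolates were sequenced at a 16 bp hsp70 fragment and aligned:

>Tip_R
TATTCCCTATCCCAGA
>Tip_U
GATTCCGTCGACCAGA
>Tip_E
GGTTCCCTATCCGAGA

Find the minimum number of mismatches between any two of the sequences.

3

Pairwise Hamming distances:
  Tip_R vs Tip_U: 5
  Tip_R vs Tip_E: 3
  Tip_U vs Tip_E: 6
The smallest is 3, between Tip_R and Tip_E.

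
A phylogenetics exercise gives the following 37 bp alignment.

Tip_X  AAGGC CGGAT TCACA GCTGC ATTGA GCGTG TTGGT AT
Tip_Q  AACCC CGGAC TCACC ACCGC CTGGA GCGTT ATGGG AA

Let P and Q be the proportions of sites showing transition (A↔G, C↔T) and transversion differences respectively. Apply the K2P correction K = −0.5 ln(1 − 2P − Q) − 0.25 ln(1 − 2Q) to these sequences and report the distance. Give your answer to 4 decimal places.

The sequences differ at positions 3 (G/C, transversion), 4 (G/C, transversion), 10 (T/C, transition), 15 (A/C, transversion), 16 (G/A, transition), 18 (T/C, transition), 21 (A/C, transversion), 23 (T/G, transversion), 30 (G/T, transversion), 31 (T/A, transversion), 35 (T/G, transversion), 37 (T/A, transversion).
Of the 12 differences, 3 transitions and 9 transversions over 37 sites: P = 3/37 = 0.081081, Q = 9/37 = 0.243243.
d = −0.5·ln(0.594595) − 0.25·ln(0.513514) = −0.5·(-0.519875) − 0.25·(-0.666478) = 0.4266.

0.4266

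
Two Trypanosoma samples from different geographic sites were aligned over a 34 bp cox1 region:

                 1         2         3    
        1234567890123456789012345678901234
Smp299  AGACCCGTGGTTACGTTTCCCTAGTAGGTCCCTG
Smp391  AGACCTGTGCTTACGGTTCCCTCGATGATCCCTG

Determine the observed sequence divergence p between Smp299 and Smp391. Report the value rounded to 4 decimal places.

Mismatches occur at site 6 (C/T), site 10 (G/C), site 16 (T/G), site 23 (A/C), site 25 (T/A), site 26 (A/T), site 28 (G/A).
There are 7 differences over 34 sites, so p = 7/34 = 0.2059.

0.2059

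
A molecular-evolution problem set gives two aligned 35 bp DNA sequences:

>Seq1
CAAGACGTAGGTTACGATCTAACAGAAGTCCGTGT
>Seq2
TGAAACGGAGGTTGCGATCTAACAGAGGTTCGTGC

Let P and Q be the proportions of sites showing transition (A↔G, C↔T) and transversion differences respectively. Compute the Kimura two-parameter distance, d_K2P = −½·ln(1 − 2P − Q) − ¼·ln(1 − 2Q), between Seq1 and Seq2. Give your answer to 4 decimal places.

Mismatches occur at site 1 (C↔T, transition), site 2 (A↔G, transition), site 4 (G↔A, transition), site 8 (T↔G, transversion), site 14 (A↔G, transition), site 27 (A↔G, transition), site 30 (C↔T, transition), site 35 (T↔C, transition).
Of the 8 differences, 7 transitions and 1 transversion over 35 sites: P = 7/35 = 0.200000, Q = 1/35 = 0.028571.
d = −0.5·ln(0.571429) − 0.25·ln(0.942858) = −0.5·(-0.559615) − 0.25·(-0.058840) = 0.2945.

0.2945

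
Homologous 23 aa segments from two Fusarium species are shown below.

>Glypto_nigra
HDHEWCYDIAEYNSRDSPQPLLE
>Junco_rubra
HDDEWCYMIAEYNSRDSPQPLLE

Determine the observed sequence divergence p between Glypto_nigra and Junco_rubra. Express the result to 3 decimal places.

0.087

The sequences differ at positions 3 (H/D), 8 (D/M).
There are 2 differences over 23 sites, so p = 2/23 = 0.087.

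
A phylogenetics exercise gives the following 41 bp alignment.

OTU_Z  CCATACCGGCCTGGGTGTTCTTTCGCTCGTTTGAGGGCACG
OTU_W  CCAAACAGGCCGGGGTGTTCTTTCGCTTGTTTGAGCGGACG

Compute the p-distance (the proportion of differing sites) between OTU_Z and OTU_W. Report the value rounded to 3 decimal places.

0.146

The sequences differ at positions 4 (T/A), 7 (C/A), 12 (T/G), 28 (C/T), 36 (G/C), 38 (C/G).
There are 6 differences over 41 sites, so p = 6/41 = 0.146.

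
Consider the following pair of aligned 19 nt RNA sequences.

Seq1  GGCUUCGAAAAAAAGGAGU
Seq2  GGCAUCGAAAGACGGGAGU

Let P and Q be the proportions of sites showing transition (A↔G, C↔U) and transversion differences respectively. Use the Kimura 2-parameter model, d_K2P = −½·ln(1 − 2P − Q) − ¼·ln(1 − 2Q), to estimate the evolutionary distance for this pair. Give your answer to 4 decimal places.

0.2488

Differing sites — 4:U/A (Tv); 11:A/G (Ti); 13:A/C (Tv); 14:A/G (Ti).
Of the 4 differences, 2 transitions and 2 transversions over 19 sites: P = 2/19 = 0.105263, Q = 2/19 = 0.105263.
d = −0.5·ln(0.684211) − 0.25·ln(0.789474) = −0.5·(-0.379489) − 0.25·(-0.236388) = 0.2488.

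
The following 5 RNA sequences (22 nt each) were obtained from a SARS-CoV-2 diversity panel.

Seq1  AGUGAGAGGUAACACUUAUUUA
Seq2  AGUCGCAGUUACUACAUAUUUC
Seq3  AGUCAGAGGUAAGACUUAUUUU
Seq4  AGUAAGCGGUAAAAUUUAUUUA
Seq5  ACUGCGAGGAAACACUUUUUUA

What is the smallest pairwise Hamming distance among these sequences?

3

Pairwise Hamming distances:
  Seq1 vs Seq2: 8
  Seq1 vs Seq3: 3
  Seq1 vs Seq4: 4
  Seq1 vs Seq5: 4
  Seq2 vs Seq3: 7
  Seq2 vs Seq4: 10
  Seq2 vs Seq5: 11
  Seq3 vs Seq4: 5
  Seq3 vs Seq5: 7
  Seq4 vs Seq5: 8
The smallest is 3, between Seq1 and Seq3.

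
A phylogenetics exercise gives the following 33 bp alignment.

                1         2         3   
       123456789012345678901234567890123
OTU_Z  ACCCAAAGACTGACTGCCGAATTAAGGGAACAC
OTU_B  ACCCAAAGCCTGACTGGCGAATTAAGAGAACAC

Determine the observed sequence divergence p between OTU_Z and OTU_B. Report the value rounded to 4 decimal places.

0.0909

Differing sites — 9:A/C; 17:C/G; 27:G/A.
There are 3 differences over 33 sites, so p = 3/33 = 0.0909.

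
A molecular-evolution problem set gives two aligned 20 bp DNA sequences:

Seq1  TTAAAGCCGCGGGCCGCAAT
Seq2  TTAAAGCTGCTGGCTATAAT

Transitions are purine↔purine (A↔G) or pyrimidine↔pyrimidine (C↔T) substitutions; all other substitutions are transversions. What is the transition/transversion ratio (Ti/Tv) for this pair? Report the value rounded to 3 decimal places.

4.000

Mismatches occur at site 8 (C↔T, transition), site 11 (G↔T, transversion), site 15 (C↔T, transition), site 16 (G↔A, transition), site 17 (C↔T, transition).
Of the 5 differences, 4 transitions and 1 transversion, so Ti/Tv = 4/1 = 4.000.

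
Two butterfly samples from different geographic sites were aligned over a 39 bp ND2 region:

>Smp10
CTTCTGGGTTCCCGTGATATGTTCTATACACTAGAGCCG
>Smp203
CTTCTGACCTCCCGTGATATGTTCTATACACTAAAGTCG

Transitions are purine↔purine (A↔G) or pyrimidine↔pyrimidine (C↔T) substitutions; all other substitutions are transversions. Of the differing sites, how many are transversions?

1

Differing sites — 7:G/A (Ti); 8:G/C (Tv); 9:T/C (Ti); 34:G/A (Ti); 37:C/T (Ti).
Of the 5 differences, 4 transitions and 1 transversion, so the answer is 1.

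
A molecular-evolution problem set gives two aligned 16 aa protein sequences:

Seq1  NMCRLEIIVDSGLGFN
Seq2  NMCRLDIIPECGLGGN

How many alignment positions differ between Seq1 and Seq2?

Differing sites — 6:E/D; 9:V/P; 10:D/E; 11:S/C; 15:F/G.
That gives 5 mismatches out of 16 aligned sites, so the Hamming distance is 5.

5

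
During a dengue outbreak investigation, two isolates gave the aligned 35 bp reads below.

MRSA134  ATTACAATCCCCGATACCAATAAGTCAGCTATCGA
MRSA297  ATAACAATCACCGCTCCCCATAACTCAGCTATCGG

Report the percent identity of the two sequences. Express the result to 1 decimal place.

The sequences differ at positions 3 (T/A), 10 (C/A), 14 (A/C), 16 (A/C), 19 (A/C), 24 (G/C), 35 (A/G).
28 of the 35 sites match, so the percent identity is 28/35 × 100 = 80.0%.

80.0%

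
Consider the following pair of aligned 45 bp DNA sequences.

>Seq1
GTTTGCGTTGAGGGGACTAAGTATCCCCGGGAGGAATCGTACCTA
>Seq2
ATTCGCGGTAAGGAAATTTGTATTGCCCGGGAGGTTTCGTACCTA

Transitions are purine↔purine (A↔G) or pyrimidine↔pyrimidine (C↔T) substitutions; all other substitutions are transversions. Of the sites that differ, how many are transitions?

Mismatches occur at site 1 (G↔A, transition), site 4 (T↔C, transition), site 8 (T↔G, transversion), site 10 (G↔A, transition), site 14 (G↔A, transition), site 15 (G↔A, transition), site 17 (C↔T, transition), site 19 (A↔T, transversion), site 20 (A↔G, transition), site 21 (G↔T, transversion), site 22 (T↔A, transversion), site 23 (A↔T, transversion), site 25 (C↔G, transversion), site 35 (A↔T, transversion), site 36 (A↔T, transversion).
Of the 15 differences, 7 transitions and 8 transversions, so the answer is 7.

7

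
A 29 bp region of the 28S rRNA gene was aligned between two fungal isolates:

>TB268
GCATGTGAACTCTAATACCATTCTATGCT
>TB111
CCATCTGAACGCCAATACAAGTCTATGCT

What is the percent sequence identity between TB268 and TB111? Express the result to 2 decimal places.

Mismatches occur at site 1 (G↔C), site 5 (G↔C), site 11 (T↔G), site 13 (T↔C), site 19 (C↔A), site 21 (T↔G).
23 of the 29 sites match, so the percent identity is 23/29 × 100 = 79.31%.

79.31%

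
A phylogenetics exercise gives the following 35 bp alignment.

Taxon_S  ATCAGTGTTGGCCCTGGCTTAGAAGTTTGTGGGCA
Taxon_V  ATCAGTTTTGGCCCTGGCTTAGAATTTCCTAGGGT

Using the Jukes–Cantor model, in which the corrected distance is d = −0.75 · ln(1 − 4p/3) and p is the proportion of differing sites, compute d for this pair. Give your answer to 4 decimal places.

Differing sites — 7:G/T; 25:G/T; 28:T/C; 29:G/C; 31:G/A; 34:C/G; 35:A/T.
p = 7/35 = 0.200000.
d = −0.75 · ln(1 − (4/3)·0.200000) = −0.75 · ln(0.733333) = −0.75 · (-0.310155) = 0.2326.

0.2326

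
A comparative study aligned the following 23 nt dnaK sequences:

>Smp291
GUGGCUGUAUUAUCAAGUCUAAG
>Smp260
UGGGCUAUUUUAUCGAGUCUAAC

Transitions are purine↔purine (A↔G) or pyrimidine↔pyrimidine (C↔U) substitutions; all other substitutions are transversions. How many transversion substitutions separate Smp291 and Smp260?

4

The sequences differ at positions 1 (G/U, transversion), 2 (U/G, transversion), 7 (G/A, transition), 9 (A/U, transversion), 15 (A/G, transition), 23 (G/C, transversion).
Of the 6 differences, 2 transitions and 4 transversions, so the answer is 4.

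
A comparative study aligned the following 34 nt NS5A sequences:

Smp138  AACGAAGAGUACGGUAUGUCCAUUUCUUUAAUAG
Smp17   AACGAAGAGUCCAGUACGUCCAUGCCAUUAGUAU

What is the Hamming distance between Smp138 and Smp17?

The sequences differ at positions 11 (A/C), 13 (G/A), 17 (U/C), 24 (U/G), 25 (U/C), 27 (U/A), 31 (A/G), 34 (G/U).
That gives 8 mismatches out of 34 aligned sites, so the Hamming distance is 8.

8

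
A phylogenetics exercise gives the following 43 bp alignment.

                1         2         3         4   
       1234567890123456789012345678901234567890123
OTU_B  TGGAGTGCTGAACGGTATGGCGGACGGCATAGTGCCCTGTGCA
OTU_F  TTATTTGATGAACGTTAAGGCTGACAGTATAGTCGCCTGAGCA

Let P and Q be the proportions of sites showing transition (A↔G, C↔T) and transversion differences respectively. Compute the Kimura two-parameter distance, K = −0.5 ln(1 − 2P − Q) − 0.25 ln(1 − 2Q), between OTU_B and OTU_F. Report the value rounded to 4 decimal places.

0.3891

Differing sites — 2:G/T (Tv); 3:G/A (Ti); 4:A/T (Tv); 5:G/T (Tv); 8:C/A (Tv); 15:G/T (Tv); 18:T/A (Tv); 22:G/T (Tv); 26:G/A (Ti); 28:C/T (Ti); 34:G/C (Tv); 35:C/G (Tv); 40:T/A (Tv).
Of the 13 differences, 3 transitions and 10 transversions over 43 sites: P = 3/43 = 0.069767, Q = 10/43 = 0.232558.
d = −0.5·ln(0.627908) − 0.25·ln(0.534884) = −0.5·(-0.465362) − 0.25·(-0.625705) = 0.3891.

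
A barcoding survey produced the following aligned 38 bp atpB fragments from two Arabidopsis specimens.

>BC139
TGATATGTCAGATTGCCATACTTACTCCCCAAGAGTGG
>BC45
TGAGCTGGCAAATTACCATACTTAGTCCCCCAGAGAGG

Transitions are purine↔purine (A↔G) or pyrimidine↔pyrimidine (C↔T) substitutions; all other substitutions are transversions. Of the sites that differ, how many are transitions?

Mismatches occur at site 4 (T↔G, transversion), site 5 (A↔C, transversion), site 8 (T↔G, transversion), site 11 (G↔A, transition), site 15 (G↔A, transition), site 25 (C↔G, transversion), site 31 (A↔C, transversion), site 36 (T↔A, transversion).
Of the 8 differences, 2 transitions and 6 transversions, so the answer is 2.

2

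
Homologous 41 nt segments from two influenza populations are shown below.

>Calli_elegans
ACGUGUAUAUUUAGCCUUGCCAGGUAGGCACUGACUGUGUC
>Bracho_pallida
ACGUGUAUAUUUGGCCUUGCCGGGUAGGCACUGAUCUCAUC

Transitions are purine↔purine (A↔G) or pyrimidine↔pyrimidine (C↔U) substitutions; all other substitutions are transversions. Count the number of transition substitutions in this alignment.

Differing sites — 13:A/G (Ti); 22:A/G (Ti); 35:C/U (Ti); 36:U/C (Ti); 37:G/U (Tv); 38:U/C (Ti); 39:G/A (Ti).
Of the 7 differences, 6 transitions and 1 transversion, so the answer is 6.

6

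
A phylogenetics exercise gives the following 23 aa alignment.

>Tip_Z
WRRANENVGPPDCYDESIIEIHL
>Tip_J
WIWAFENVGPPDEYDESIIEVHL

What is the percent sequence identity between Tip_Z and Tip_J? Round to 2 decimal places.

Differing sites — 2:R/I; 3:R/W; 5:N/F; 13:C/E; 21:I/V.
18 of the 23 sites match, so the percent identity is 18/23 × 100 = 78.26%.

78.26%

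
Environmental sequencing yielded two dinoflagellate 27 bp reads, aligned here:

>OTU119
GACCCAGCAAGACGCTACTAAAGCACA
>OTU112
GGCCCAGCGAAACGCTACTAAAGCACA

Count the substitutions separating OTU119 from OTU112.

3

Differing sites — 2:A/G; 9:A/G; 11:G/A.
That gives 3 mismatches out of 27 aligned sites, so the Hamming distance is 3.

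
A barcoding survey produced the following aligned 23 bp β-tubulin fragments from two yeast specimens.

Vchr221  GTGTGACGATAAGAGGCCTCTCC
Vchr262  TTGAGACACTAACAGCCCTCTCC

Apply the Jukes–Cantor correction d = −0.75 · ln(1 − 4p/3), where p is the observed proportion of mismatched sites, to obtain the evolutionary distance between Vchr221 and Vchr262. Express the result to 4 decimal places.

Mismatches occur at site 1 (G↔T), site 4 (T↔A), site 8 (G↔A), site 9 (A↔C), site 13 (G↔C), site 16 (G↔C).
p = 6/23 = 0.260870.
d = −0.75 · ln(1 − (4/3)·0.260870) = −0.75 · ln(0.652173) = −0.75 · (-0.427445) = 0.3206.

0.3206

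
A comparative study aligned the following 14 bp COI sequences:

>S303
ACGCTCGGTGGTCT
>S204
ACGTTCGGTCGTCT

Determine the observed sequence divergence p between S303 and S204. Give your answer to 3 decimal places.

0.143

Differing sites — 4:C/T; 10:G/C.
There are 2 differences over 14 sites, so p = 2/14 = 0.143.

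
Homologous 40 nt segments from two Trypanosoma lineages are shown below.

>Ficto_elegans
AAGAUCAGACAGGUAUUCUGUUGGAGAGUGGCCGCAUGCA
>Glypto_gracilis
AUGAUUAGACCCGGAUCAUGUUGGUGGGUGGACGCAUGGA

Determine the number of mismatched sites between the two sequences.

The sequences differ at positions 2 (A/U), 6 (C/U), 11 (A/C), 12 (G/C), 14 (U/G), 17 (U/C), 18 (C/A), 25 (A/U), 27 (A/G), 32 (C/A), 39 (C/G).
That gives 11 mismatches out of 40 aligned sites, so the Hamming distance is 11.

11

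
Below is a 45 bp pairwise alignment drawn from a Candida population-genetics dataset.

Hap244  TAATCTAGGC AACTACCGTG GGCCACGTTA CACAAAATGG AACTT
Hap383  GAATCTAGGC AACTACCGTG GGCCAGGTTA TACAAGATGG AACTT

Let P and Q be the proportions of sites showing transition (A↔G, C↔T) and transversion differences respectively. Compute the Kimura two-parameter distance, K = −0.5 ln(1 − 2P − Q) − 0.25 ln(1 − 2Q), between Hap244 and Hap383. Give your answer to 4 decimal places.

Differing sites — 1:T/G (Tv); 26:C/G (Tv); 31:C/T (Ti); 36:A/G (Ti).
Of the 4 differences, 2 transitions and 2 transversions over 45 sites: P = 2/45 = 0.044444, Q = 2/45 = 0.044444.
d = −0.5·ln(0.866668) − 0.25·ln(0.911112) = −0.5·(-0.143099) − 0.25·(-0.093089) = 0.0948.

0.0948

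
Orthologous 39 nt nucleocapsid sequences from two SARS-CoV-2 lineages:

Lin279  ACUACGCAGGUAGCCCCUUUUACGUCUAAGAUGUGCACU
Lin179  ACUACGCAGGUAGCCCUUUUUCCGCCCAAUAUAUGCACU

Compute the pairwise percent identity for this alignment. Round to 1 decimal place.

Differing sites — 17:C/U; 22:A/C; 25:U/C; 27:U/C; 30:G/U; 33:G/A.
33 of the 39 sites match, so the percent identity is 33/39 × 100 = 84.6%.

84.6%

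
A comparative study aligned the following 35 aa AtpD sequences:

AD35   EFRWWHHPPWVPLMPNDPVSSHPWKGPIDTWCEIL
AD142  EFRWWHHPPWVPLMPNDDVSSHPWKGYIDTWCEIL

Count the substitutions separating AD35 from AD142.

2

The sequences differ at positions 18 (P/D), 27 (P/Y).
That gives 2 mismatches out of 35 aligned sites, so the Hamming distance is 2.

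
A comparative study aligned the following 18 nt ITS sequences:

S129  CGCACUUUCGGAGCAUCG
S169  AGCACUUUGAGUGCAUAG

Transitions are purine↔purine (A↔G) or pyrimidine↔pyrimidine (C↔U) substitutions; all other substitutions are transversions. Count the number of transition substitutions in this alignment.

Mismatches occur at site 1 (C/A, transversion), site 9 (C/G, transversion), site 10 (G/A, transition), site 12 (A/U, transversion), site 17 (C/A, transversion).
Of the 5 differences, 1 transition and 4 transversions, so the answer is 1.

1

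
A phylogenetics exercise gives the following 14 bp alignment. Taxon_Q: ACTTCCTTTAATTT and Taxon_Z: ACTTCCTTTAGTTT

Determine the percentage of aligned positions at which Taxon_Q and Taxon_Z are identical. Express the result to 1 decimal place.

A single mismatch occurs at site 11 (A→G).
13 of the 14 sites match, so the percent identity is 13/14 × 100 = 92.9%.

92.9%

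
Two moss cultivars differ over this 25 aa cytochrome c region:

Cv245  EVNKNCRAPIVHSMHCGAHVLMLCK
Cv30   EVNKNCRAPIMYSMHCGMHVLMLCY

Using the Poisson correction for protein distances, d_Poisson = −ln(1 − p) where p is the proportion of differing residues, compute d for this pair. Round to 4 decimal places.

0.1744

Differing sites — 11:V/M; 12:H/Y; 18:A/M; 25:K/Y.
p = 4/25 = 0.160000.
d = −ln(1 − 0.160000) = −ln(0.840000) = 0.1744.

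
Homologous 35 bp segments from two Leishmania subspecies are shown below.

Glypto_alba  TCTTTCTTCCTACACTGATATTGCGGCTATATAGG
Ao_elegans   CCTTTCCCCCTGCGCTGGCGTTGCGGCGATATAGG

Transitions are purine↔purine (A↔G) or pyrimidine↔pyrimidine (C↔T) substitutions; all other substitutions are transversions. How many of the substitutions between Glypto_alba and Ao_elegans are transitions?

The sequences differ at positions 1 (T/C, transition), 7 (T/C, transition), 8 (T/C, transition), 12 (A/G, transition), 14 (A/G, transition), 18 (A/G, transition), 19 (T/C, transition), 20 (A/G, transition), 28 (T/G, transversion).
Of the 9 differences, 8 transitions and 1 transversion, so the answer is 8.

8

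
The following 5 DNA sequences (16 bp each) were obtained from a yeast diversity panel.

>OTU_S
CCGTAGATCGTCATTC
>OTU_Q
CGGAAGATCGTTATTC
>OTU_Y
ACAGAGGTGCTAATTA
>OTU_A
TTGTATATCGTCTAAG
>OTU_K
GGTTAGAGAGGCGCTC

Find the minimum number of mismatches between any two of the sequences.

Pairwise Hamming distances:
  OTU_S vs OTU_Q: 3
  OTU_S vs OTU_Y: 8
  OTU_S vs OTU_A: 7
  OTU_S vs OTU_K: 8
  OTU_Q vs OTU_Y: 9
  OTU_Q vs OTU_A: 9
  OTU_Q vs OTU_K: 9
  OTU_Y vs OTU_A: 13
  OTU_Y vs OTU_K: 13
  OTU_A vs OTU_K: 11
The smallest is 3, between OTU_S and OTU_Q.

3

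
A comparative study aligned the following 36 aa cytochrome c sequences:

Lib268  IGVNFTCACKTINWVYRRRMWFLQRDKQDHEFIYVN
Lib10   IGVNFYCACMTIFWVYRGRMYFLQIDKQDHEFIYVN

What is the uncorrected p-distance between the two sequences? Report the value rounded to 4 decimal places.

Differing sites — 6:T/Y; 10:K/M; 13:N/F; 18:R/G; 21:W/Y; 25:R/I.
There are 6 differences over 36 sites, so p = 6/36 = 0.1667.

0.1667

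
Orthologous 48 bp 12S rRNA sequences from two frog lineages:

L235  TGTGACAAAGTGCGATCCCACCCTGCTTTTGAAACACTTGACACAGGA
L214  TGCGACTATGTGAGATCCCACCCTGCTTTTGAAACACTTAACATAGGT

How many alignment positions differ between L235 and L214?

Mismatches occur at site 3 (T↔C), site 7 (A↔T), site 9 (A↔T), site 13 (C↔A), site 40 (G↔A), site 44 (C↔T), site 48 (A↔T).
That gives 7 mismatches out of 48 aligned sites, so the Hamming distance is 7.

7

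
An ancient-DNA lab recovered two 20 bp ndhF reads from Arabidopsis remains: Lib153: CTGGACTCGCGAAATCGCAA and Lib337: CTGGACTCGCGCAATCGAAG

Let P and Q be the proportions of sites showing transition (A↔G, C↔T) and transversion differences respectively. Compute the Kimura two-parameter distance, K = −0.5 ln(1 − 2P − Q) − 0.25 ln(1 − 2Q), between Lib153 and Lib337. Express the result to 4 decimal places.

0.1674

Differing sites — 12:A/C (Tv); 18:C/A (Tv); 20:A/G (Ti).
Of the 3 differences, 1 transition and 2 transversions over 20 sites: P = 1/20 = 0.050000, Q = 2/20 = 0.100000.
d = −0.5·ln(0.800000) − 0.25·ln(0.800000) = −0.5·(-0.223144) − 0.25·(-0.223144) = 0.1674.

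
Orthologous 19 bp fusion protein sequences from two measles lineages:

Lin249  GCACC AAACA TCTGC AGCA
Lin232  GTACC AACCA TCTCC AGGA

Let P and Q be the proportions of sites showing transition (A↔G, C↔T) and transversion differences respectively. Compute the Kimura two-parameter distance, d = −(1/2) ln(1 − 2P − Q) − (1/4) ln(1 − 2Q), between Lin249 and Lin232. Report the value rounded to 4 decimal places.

0.2476

Differing sites — 2:C/T (Ti); 8:A/C (Tv); 14:G/C (Tv); 18:C/G (Tv).
Of the 4 differences, 1 transition and 3 transversions over 19 sites: P = 1/19 = 0.052632, Q = 3/19 = 0.157895.
d = −0.5·ln(0.736841) − 0.25·ln(0.684210) = −0.5·(-0.305383) − 0.25·(-0.379490) = 0.2476.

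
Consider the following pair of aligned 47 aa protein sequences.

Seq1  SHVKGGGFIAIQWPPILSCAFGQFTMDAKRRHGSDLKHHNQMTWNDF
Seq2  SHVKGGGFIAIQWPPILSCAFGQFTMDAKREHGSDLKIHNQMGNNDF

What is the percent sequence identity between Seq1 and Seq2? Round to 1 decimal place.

91.5%

Mismatches occur at site 31 (R→E), site 38 (H→I), site 43 (T→G), site 44 (W→N).
43 of the 47 sites match, so the percent identity is 43/47 × 100 = 91.5%.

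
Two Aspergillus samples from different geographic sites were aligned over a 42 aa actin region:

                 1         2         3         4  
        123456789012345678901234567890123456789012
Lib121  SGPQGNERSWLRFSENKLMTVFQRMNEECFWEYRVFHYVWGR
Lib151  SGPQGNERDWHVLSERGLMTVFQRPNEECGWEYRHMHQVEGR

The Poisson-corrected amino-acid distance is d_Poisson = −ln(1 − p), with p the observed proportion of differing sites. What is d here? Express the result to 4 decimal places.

The sequences differ at positions 9 (S/D), 11 (L/H), 12 (R/V), 13 (F/L), 16 (N/R), 17 (K/G), 25 (M/P), 30 (F/G), 35 (V/H), 36 (F/M), 38 (Y/Q), 40 (W/E).
p = 12/42 = 0.285714.
d = −ln(1 − 0.285714) = −ln(0.714286) = 0.3365.

0.3365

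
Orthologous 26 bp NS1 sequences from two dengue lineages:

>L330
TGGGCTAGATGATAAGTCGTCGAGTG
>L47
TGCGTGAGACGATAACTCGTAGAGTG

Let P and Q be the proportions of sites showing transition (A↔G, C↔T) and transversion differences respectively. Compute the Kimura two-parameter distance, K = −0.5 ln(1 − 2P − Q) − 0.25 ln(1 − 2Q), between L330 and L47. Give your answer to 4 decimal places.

0.2758

The sequences differ at positions 3 (G/C, transversion), 5 (C/T, transition), 6 (T/G, transversion), 10 (T/C, transition), 16 (G/C, transversion), 21 (C/A, transversion).
Of the 6 differences, 2 transitions and 4 transversions over 26 sites: P = 2/26 = 0.076923, Q = 4/26 = 0.153846.
d = −0.5·ln(0.692308) − 0.25·ln(0.692308) = −0.5·(-0.367724) − 0.25·(-0.367724) = 0.2758.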